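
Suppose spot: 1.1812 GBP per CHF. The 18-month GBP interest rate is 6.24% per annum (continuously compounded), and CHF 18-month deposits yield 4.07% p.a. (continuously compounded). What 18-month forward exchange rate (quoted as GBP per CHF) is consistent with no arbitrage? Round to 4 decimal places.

1.2203

T = 18/12 years.
GBP accumulates by e^(0.0624×18/12) = 1.0981204.
CHF accumulates by e^(0.0407×18/12) = 1.0629521.
Forward (GBP per CHF) = 1.1812 × 1.0981204 / 1.0629521 = 1.220281.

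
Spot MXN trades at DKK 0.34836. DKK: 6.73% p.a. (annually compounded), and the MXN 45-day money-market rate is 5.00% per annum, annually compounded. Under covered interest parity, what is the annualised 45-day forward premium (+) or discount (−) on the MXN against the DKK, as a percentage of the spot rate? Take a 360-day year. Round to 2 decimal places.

T = 45/360 years.
F = S · g_DKK/g_MXN = 0.34836 × 1.0081747/1.0061174 = 0.34907232.
Annualised premium = (F − S)/S × (1/T) = (0.34907232 − 0.34836)/0.34836 ÷ (45/360) = 1.64%.

+1.64%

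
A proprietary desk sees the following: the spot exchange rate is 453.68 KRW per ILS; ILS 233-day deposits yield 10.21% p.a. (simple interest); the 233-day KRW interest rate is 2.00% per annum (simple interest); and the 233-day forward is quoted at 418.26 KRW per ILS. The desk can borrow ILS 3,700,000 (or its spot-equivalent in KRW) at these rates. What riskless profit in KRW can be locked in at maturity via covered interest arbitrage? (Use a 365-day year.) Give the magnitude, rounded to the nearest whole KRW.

KRW 51,620,942

T = 233/365 years.
Invest the ILS and cover forward: 3,700,000 × 1.065176164384 × 418.26 = KRW 1,648,426,155.31.
Convert at spot and invest in KRW: 3,700,000 × 453.68 × 1.012767123288 = KRW 1,700,047,097.43.
The quoted forward undervalues ILS, so borrow ILS, convert to KRW at spot, deposit the KRW at 2.00%, and buy ILS forward at 418.26 to cover the loan.
Arbitrage profit = |1,648,426,155.31 − 1,700,047,097.43| = KRW 51,620,942.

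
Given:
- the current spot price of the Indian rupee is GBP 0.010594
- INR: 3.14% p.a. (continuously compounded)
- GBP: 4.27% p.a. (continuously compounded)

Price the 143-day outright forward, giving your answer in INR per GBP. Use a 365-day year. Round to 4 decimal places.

93.9761

T = 143/365 years.
GBP growth factor: e^(0.0427×143/365) = 1.01686976.
INR accumulates by e^(0.0314×143/365) = 1.0123779.
CIP: F = S · (grow GBP)/(grow INR) = 0.010594 × 1.01686976/1.0123779 = 0.010641005 GBP per INR.
Invert for INR per GBP: 1 / 0.010641005 = 93.9761.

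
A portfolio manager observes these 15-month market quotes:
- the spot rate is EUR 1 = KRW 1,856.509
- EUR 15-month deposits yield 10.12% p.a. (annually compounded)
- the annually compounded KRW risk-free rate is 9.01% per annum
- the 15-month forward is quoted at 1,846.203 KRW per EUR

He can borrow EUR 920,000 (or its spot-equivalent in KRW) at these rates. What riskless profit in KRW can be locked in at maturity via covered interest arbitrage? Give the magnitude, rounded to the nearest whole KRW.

KRW 13,550,006

T = 15/12 years.
Route A — deposit EUR, sell forward: 920,000 × 1.128061437947 × 1846.203 = KRW 1,916,019,978.05.
Route B — convert at spot, deposit KRW: 920,000 × 1856.509 × 1.11386594088 = KRW 1,902,469,972.51.
The quoted forward overvalues EUR, so borrow KRW, buy EUR at spot, deposit the EUR at 10.12%, and sell the proceeds forward at 1,846.203.
The gap between the two covered legs is KRW 13,550,006.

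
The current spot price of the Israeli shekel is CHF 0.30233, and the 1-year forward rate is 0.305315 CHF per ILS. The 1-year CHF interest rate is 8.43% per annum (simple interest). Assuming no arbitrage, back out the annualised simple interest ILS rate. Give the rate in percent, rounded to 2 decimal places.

7.37%

T = 1 year.
F/S = 0.305315/0.30233 = 1.0098733 = (growth of CHF) / (growth of ILS).
The CHF side grows by 1 + 0.0843×1 = 1.084300.
That pins the ILS growth at 1.073699.
(1.073699 − 1)/T = 0.073699, i.e. 7.37%.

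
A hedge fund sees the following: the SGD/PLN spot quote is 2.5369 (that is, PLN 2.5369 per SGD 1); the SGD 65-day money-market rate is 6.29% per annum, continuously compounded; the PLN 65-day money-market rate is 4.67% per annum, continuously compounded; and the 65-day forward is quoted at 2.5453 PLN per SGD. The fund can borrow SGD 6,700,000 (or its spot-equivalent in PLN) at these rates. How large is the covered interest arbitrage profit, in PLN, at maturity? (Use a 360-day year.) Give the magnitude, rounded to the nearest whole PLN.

T = 65/360 years.
Invest the SGD and cover forward: 6,700,000 × 1.0114216794 × 2.5453 = PLN 17,248,289.72.
Convert at spot and invest in PLN: 6,700,000 × 2.5369 × 1.0084675934 = PLN 17,141,155.63.
The quoted forward overvalues SGD, so borrow PLN, buy SGD at spot, deposit the SGD at 6.29%, and sell the proceeds forward at 2.5453.
Profit = 17,248,289.72 − 17,141,155.63 = PLN 107,134.

PLN 107,134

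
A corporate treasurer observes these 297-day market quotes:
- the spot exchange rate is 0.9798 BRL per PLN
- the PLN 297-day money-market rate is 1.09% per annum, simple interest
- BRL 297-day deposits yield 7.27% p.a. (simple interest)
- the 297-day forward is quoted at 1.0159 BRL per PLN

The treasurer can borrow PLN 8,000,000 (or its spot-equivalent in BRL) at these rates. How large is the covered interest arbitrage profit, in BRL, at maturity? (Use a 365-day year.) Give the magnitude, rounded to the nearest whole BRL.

BRL 102,805

T = 297/365 years.
Keep in PLN, deliver into the forward: 8,000,000·1.008869315·1.0159 = BRL 8,199,282.70.
Swap to BRL now, deposit: 8,000,000·0.9798·1.05915589 = BRL 8,302,087.53.
The quoted forward undervalues PLN, so borrow PLN, convert to BRL at spot, deposit the BRL at 7.27%, and buy PLN forward at 1.0159 to cover the loan.
Profit = 8,302,087.53 − 8,199,282.70 = BRL 102,805.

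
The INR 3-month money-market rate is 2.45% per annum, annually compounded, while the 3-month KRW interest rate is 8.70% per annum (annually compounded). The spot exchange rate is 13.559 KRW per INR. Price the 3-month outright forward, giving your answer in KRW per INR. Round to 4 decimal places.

13.7612

T = 3/12 years.
KRW accumulates by (1 + 0.0870)^(3/12) = 1.0210744.
INR accumulates by (1 + 0.0245)^(3/12) = 1.00606952.
Forward (KRW per INR) = 13.559 × 1.0210744 / 1.00606952 = 13.761224.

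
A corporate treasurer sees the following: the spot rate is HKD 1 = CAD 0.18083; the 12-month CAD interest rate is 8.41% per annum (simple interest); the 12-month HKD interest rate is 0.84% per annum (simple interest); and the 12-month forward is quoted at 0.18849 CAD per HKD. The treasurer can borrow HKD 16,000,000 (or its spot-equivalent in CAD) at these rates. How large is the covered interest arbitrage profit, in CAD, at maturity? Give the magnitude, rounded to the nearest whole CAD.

CAD 95,432

T = 1 year.
Invest the HKD and cover forward: 16,000,000 × 1.008400 × 0.18849 = CAD 3,041,173.06.
Convert at spot and invest in CAD: 16,000,000 × 0.18083 × 1.084100 = CAD 3,136,604.85.
The quoted forward undervalues HKD, so borrow HKD, convert to CAD at spot, deposit the CAD at 8.41%, and buy HKD forward at 0.18849 to cover the loan.
Arbitrage profit = |3,041,173.06 − 3,136,604.85| = CAD 95,432.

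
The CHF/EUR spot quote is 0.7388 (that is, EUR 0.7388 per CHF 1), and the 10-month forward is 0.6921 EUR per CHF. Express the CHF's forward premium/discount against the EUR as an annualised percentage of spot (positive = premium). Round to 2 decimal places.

T = 10/12 years.
(F − S)/S = (0.6921 − 0.7388)/0.7388 = -0.0632106.
Per annum: -0.0632106 / (10/12) = -0.075853 = -7.59%.

-7.59%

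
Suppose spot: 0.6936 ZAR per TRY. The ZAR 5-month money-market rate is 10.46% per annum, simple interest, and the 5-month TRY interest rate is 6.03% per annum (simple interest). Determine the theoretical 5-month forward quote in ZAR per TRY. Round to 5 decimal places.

T = 5/12 years.
Growth of 1 ZAR over T: 1 + 0.1046×5/12 = 1.0435833.
TRY growth factor: 1 + 0.0603×5/12 = 1.025125.
So F = 0.6936 × 1.0435833 / 1.025125 = 0.7060889 (ZAR/TRY).

0.70609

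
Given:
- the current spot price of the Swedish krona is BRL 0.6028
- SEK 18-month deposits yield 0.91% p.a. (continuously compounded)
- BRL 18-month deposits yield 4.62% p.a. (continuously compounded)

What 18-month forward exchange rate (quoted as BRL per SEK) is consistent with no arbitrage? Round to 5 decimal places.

T = 18/12 years.
BRL growth factor: e^(0.0462×18/12) = 1.0717577.
SEK accumulates by e^(0.0091×18/12) = 1.0137436.
CIP: F = S · (grow BRL)/(grow SEK) = 0.6028 × 1.0717577/1.0137436 = 0.6372968 BRL per SEK.

0.63730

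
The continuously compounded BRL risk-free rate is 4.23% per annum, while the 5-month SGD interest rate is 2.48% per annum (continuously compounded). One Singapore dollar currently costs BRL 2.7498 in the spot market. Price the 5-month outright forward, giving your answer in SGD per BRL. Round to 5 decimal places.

T = 5/12 years.
BRL growth factor: e^(0.0423×5/12) = 1.0177812.
SGD accumulates by e^(0.0248×5/12) = 1.0103869.
Forward (BRL per SGD) = 2.7498 × 1.0177812 / 1.0103869 = 2.769924.
Quoted the other way: 1/2.769924 = 0.36102 SGD per BRL.

0.36102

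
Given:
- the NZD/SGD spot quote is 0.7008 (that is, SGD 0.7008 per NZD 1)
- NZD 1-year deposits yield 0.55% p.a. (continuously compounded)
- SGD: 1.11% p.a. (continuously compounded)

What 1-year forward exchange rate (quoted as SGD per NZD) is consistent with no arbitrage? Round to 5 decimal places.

T = 1 year.
SGD accumulates by e^(0.0111×1) = 1.0111618.
NZD growth factor: e^(0.0055×1) = 1.0055152.
CIP: F = S · (grow SGD)/(grow NZD) = 0.7008 × 1.0111618/1.0055152 = 0.7047354 SGD per NZD.

0.70474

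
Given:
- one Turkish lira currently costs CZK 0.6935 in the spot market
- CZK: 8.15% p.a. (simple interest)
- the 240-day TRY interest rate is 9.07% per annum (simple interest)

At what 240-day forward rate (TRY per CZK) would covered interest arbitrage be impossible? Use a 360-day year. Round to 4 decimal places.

1.4503

T = 240/360 years.
Growth of 1 CZK over T: 1 + 0.0815×240/360 = 1.0543333.
Growth of 1 TRY over T: 1 + 0.0907×240/360 = 1.0604667.
So F = 0.6935 × 1.0543333 / 1.0604667 = 0.6894890 (CZK/TRY).
Quoted the other way: 1/0.6894890 = 1.4503 TRY per CZK.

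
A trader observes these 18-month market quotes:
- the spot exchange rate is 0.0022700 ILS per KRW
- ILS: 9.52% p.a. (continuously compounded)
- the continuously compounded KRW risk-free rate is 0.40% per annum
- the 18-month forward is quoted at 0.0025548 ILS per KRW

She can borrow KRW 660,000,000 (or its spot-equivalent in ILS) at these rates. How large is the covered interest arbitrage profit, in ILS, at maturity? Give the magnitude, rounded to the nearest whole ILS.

T = 18/12 years.
Keep in KRW, deliver into the forward: 660,000,000·1.006018036·0.0025548 = ILS 1,696,315.42.
Swap to ILS now, deposit: 660,000,000·0.0022700·1.153499079 = ILS 1,728,172.32.
The quoted forward undervalues KRW, so borrow KRW, convert to ILS at spot, deposit the ILS at 9.52%, and buy KRW forward at 0.0025548 to cover the loan.
The gap between the two covered legs is ILS 31,857.

ILS 31,857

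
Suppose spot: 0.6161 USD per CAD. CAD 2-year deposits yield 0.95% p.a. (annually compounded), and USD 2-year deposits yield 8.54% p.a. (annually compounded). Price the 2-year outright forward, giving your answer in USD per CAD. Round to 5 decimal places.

T = 2 years.
USD accumulates by (1 + 0.0854)^2 = 1.1780932.
CAD growth factor: (1 + 0.0095)^2 = 1.0190903.
Forward (USD per CAD) = 0.6161 × 1.1780932 / 1.0190903 = 0.7122266.

0.71223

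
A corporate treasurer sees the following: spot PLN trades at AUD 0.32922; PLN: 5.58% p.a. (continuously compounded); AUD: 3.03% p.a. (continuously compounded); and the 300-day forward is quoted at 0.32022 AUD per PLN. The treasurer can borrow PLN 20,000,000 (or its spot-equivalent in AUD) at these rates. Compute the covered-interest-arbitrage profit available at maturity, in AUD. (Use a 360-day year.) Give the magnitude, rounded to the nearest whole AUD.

T = 300/360 years.
Route A — deposit PLN, sell forward: 20,000,000 × 1.047598079 × 0.32022 = AUD 6,709,237.14.
Route B — convert at spot, deposit AUD: 20,000,000 × 0.32922 × 1.025571481 = AUD 6,752,772.86.
The quoted forward undervalues PLN, so borrow PLN, convert to AUD at spot, deposit the AUD at 3.03%, and buy PLN forward at 0.32022 to cover the loan.
The gap between the two covered legs is AUD 43,536.

AUD 43,536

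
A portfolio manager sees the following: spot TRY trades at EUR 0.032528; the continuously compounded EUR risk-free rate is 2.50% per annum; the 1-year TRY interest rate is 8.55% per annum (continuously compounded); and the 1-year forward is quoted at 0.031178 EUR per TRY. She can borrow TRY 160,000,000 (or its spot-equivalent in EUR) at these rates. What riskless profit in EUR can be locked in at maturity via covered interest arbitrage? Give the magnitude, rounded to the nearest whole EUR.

EUR 97,527

T = 1 year.
Invest the TRY and cover forward: 160,000,000 × 1.089261561 × 0.031178 = EUR 5,433,759.51.
Convert at spot and invest in EUR: 160,000,000 × 0.032528 × 1.025315121 = EUR 5,336,232.04.
The quoted forward overvalues TRY, so borrow EUR, buy TRY at spot, deposit the TRY at 8.55%, and sell the proceeds forward at 0.031178.
Arbitrage profit = |5,433,759.51 − 5,336,232.04| = EUR 97,527.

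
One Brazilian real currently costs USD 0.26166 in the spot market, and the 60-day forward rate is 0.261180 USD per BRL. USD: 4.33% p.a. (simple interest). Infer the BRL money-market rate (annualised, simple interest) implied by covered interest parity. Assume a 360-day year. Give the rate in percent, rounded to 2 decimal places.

T = 60/360 years.
By CIP, F/S equals the USD-to-BRL growth ratio: 0.26118/0.26166 = 0.9981656.
The USD side grows by 1 + 0.0433×60/360 = 1.0072167.
That pins the BRL growth at 1.0090677.
(1.0090677 − 1)/T = 0.054406, i.e. 5.44%.

5.44%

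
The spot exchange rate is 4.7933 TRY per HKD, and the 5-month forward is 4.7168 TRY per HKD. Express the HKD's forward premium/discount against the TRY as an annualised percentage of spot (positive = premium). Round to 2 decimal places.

-3.83%

T = 5/12 years.
(F − S)/S = (4.7168 − 4.7933)/4.7933 = -0.0159598.
Per annum: -0.0159598 / (5/12) = -0.038304 = -3.83%.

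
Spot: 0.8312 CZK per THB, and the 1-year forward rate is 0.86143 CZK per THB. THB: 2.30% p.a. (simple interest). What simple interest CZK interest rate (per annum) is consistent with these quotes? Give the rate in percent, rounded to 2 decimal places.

T = 1 year.
By CIP, F/S equals the CZK-to-THB growth ratio: 0.86143/0.8312 = 1.0363691.
The THB side grows by 1 + 0.0230×1 = 1.023000.
So the CZK growth factor = 1.0602056.
(1.0602056 − 1)/T = 0.060206, i.e. 6.02%.

6.02%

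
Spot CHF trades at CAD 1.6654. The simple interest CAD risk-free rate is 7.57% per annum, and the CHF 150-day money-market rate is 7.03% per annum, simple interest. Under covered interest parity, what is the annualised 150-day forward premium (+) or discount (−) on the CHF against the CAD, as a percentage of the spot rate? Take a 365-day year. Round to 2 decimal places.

T = 150/365 years.
CIP forward (CAD per CHF) = 1.6654 × 1.0311096/1.0288904 = 1.6689921.
Annualised premium = (F − S)/S × (1/T) = (1.6689921 − 1.6654)/1.6654 ÷ (150/365) = 0.52%.

+0.52%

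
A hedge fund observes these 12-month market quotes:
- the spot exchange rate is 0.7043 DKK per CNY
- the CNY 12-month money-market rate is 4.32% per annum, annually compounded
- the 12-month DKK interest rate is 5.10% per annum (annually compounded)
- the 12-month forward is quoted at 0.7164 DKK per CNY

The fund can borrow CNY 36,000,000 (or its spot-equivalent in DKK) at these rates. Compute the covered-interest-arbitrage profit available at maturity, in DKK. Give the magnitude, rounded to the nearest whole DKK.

T = 1 year.
Route A — deposit CNY, sell forward: 36,000,000 × 1.043200 × 0.7164 = DKK 26,904,545.28.
Route B — convert at spot, deposit DKK: 36,000,000 × 0.7043 × 1.051000 = DKK 26,647,894.80.
The quoted forward overvalues CNY, so borrow DKK, buy CNY at spot, deposit the CNY at 4.32%, and sell the proceeds forward at 0.7164.
Profit = 26,904,545.28 − 26,647,894.80 = DKK 256,650.

DKK 256,650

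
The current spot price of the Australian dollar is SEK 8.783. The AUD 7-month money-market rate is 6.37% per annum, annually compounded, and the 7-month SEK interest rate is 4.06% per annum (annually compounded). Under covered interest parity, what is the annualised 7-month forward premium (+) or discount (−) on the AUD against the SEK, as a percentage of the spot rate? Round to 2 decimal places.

-2.18%

T = 7/12 years.
No-arbitrage forward: 8.783 × 1.0234868 / 1.0366795 = 8.671228 SEK/AUD.
Annualised premium = (F − S)/S × (1/T) = (8.671228 − 8.783)/8.783 ÷ (7/12) = -2.18%.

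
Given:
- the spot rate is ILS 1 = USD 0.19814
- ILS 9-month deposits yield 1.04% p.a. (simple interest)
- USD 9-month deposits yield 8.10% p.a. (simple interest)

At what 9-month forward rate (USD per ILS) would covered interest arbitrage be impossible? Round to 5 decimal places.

0.20855

T = 9/12 years.
USD growth factor: 1 + 0.0810×9/12 = 1.060750.
ILS accumulates by 1 + 0.0104×9/12 = 1.007800.
So F = 0.19814 × 1.060750 / 1.007800 = 0.2085503 (USD/ILS).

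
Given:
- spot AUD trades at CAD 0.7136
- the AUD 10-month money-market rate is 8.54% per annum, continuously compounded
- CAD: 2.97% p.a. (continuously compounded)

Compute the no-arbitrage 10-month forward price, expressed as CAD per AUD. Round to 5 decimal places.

0.68123

T = 10/12 years.
Growth of 1 CAD over T: e^(0.0297×10/12) = 1.0250588.
Growth of 1 AUD over T: e^(0.0854×10/12) = 1.0737602.
CIP: F = S · (grow CAD)/(grow AUD) = 0.7136 × 1.0250588/1.0737602 = 0.6812340 CAD per AUD.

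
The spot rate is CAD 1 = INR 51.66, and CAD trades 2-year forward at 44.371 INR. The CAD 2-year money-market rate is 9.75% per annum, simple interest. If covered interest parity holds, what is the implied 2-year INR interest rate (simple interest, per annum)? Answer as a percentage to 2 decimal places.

T = 2 years.
CIP gives F = S · g_INR/g_CAD, so g_INR/g_CAD = 44.371/51.66 = 0.8589044.
The CAD side grows by 1 + 0.0975×2 = 1.195000.
So the INR growth factor = 1.0263908.
r = (1.0263908 − 1)/2 = 0.013195 → 1.32%.

1.32%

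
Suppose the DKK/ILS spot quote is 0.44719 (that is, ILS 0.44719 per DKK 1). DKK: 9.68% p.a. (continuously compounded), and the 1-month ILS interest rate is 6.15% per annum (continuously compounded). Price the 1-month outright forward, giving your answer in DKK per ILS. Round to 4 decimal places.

2.2428

T = 1/12 years.
ILS growth factor: e^(0.0615×1/12) = 1.0051382.
DKK growth factor: e^(0.0968×1/12) = 1.0080993.
So F = 0.44719 × 1.0051382 / 1.0080993 = 0.4458765 (ILS/DKK).
Invert for DKK per ILS: 1 / 0.4458765 = 2.2428.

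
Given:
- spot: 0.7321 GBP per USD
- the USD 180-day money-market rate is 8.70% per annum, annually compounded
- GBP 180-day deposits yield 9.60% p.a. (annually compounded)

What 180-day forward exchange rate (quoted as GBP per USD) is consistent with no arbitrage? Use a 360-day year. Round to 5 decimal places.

0.73512

T = 180/360 years.
GBP growth factor: (1 + 0.0960)^(180/360) = 1.0469002.
Growth of 1 USD over T: (1 + 0.0870)^(180/360) = 1.0425929.
Forward (GBP per USD) = 0.7321 × 1.0469002 / 1.0425929 = 0.7351245.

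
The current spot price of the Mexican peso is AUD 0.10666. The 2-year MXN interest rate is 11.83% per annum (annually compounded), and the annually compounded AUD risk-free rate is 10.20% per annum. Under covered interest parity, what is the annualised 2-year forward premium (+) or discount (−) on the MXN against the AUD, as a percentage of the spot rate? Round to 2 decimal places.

T = 2 years.
CIP forward (AUD per MXN) = 0.10666 × 1.214404/1.2505949 = 0.10357337.
(F − S)/S ÷ T = (0.10357337 − 0.10666)/0.10666/2 = -0.014469 → -1.45%.

-1.45%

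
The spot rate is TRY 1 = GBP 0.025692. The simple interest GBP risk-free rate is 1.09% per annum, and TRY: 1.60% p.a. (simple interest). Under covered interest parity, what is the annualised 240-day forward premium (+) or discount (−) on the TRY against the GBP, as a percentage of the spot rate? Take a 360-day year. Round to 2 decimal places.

-0.50%

T = 240/360 years.
F = S · g_GBP/g_TRY = 0.025692 × 1.0072667/1.0106667 = 0.025605569.
(F − S)/S ÷ T = (0.025605569 − 0.025692)/0.025692/(240/360) = -0.005046 → -0.50%.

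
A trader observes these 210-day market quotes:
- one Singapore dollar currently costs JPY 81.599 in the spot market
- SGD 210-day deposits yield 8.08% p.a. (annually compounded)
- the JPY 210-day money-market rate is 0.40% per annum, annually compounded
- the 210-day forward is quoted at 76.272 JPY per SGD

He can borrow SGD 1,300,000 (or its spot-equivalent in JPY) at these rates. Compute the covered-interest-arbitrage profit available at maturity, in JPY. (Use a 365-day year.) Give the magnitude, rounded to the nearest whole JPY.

JPY 2,635,786

T = 210/365 years.
Keep in SGD, deliver into the forward: 1,300,000·1.04571930316·76.272 = JPY 103,686,833.50.
Swap to JPY now, deposit: 1,300,000·81.599·1.00229941898 = JPY 106,322,619.38.
The quoted forward undervalues SGD, so borrow SGD, convert to JPY at spot, deposit the JPY at 0.40%, and buy SGD forward at 76.272 to cover the loan.
The gap between the two covered legs is JPY 2,635,786.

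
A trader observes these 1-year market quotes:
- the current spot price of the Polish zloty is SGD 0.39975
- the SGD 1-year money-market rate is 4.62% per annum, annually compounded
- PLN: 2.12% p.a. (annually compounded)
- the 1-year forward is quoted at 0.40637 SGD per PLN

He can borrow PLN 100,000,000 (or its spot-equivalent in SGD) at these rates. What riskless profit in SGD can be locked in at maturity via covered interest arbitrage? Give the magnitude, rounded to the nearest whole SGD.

T = 1 year.
Invest the PLN and cover forward: 100,000,000 × 1.021200 × 0.40637 = SGD 41,498,504.40.
Convert at spot and invest in SGD: 100,000,000 × 0.39975 × 1.046200 = SGD 41,821,845.00.
The quoted forward undervalues PLN, so borrow PLN, convert to SGD at spot, deposit the SGD at 4.62%, and buy PLN forward at 0.40637 to cover the loan.
Profit = 41,821,845.00 − 41,498,504.40 = SGD 323,341.

SGD 323,341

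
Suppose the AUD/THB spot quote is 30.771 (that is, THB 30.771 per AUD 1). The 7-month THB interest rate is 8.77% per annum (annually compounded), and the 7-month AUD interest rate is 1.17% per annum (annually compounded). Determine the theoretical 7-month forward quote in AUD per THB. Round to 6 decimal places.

T = 7/12 years.
THB accumulates by (1 + 0.0877)^(7/12) = 1.0502604.
AUD growth factor: (1 + 0.0117)^(7/12) = 1.0068085.
Forward (THB per AUD) = 30.771 × 1.0502604 / 1.0068085 = 32.09902.
Quoted the other way: 1/32.09902 = 0.031154 AUD per THB.

0.031154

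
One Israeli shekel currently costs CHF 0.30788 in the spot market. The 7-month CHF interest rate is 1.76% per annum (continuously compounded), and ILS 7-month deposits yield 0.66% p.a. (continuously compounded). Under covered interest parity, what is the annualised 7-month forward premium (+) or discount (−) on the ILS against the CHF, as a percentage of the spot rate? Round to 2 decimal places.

+1.10%

T = 7/12 years.
F = S · g_CHF/g_ILS = 0.30788 × 1.0103195/1.0038574 = 0.30986191.
Annualised premium = (F − S)/S × (1/T) = (0.30986191 − 0.30788)/0.30788 ÷ (7/12) = 1.10%.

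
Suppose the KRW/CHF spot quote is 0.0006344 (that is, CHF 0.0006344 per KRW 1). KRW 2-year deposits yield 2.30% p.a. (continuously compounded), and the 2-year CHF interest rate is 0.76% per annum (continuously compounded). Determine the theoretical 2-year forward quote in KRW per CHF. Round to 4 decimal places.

1625.5978

T = 2 years.
CHF accumulates by e^(0.0076×2) = 1.0153161075.
KRW growth factor: e^(0.0230×2) = 1.047074411.
Forward (CHF per KRW) = 0.0006344 × 1.0153161075 / 1.047074411 = 0.0006151583229.
Quoted the other way: 1/0.0006151583229 = 1625.5978 KRW per CHF.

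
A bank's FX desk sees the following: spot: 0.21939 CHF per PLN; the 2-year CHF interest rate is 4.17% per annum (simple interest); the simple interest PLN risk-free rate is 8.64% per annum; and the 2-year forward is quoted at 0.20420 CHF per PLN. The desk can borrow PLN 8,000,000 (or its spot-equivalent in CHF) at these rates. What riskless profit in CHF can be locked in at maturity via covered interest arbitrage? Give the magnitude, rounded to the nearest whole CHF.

CHF 14,389

T = 2 years.
Keep in PLN, deliver into the forward: 8,000,000·1.172800·0.20420 = CHF 1,915,886.08.
Swap to CHF now, deposit: 8,000,000·0.21939·1.083400 = CHF 1,901,497.01.
The quoted forward overvalues PLN, so borrow CHF, buy PLN at spot, deposit the PLN at 8.64%, and sell the proceeds forward at 0.20420.
Arbitrage profit = |1,915,886.08 − 1,901,497.01| = CHF 14,389.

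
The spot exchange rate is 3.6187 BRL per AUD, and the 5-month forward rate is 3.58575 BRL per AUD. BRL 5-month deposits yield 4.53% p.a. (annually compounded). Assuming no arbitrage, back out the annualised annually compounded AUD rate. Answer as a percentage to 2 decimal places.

T = 5/12 years.
F/S = 3.58575/3.6187 = 0.9908945 = (growth of BRL) / (growth of AUD).
The BRL side grows by (1 + 0.0453)^(5/12) = 1.0186314.
That pins the AUD growth at 1.0279918.
r = 1.0279918^(12/5) − 1 = 0.068502 → 6.85%.

6.85%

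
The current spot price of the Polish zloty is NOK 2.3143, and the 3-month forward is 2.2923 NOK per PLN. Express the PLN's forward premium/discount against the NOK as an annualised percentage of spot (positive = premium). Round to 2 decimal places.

T = 3/12 years.
Period premium: (2.2923 − 2.3143)/2.3143 = -0.0095061.
×(1/T) gives -3.80% p.a.

-3.80%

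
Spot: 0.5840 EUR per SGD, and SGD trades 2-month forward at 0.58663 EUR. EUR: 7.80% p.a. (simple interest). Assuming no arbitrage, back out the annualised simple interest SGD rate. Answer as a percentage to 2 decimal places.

T = 2/12 years.
CIP gives F = S · g_EUR/g_SGD, so g_EUR/g_SGD = 0.58663/0.584 = 1.0045034.
The EUR side grows by 1 + 0.0780×2/12 = 1.013000.
Hence g_SGD = 1.0084585.
r = (1.0084585 − 1)/(2/12) = 0.050751 → 5.08%.

5.08%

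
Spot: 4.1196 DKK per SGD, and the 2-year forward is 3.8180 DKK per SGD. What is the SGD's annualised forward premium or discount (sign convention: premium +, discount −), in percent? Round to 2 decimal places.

T = 2 years.
SGD trades forward at -7.32110% vs spot over the period.
×(1/T) gives -3.66% p.a.

-3.66%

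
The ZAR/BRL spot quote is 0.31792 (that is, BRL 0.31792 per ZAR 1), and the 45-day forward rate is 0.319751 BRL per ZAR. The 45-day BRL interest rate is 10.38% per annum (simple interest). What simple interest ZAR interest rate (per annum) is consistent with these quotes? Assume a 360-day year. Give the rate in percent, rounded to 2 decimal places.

T = 45/360 years.
By CIP, F/S equals the BRL-to-ZAR growth ratio: 0.319751/0.31792 = 1.0057593.
BRL growth factor: 1 + 0.1038×45/360 = 1.012975.
Hence g_ZAR = 1.0071744.
(1.0071744 − 1)/T = 0.057395, i.e. 5.74%.

5.74%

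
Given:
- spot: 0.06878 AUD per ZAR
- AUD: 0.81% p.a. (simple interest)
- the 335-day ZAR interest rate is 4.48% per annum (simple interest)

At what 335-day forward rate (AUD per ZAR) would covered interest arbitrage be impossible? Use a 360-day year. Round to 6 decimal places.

T = 335/360 years.
AUD growth factor: 1 + 0.0081×335/360 = 1.0075375.
ZAR growth factor: 1 + 0.0448×335/360 = 1.0416889.
Forward (AUD per ZAR) = 0.06878 × 1.0075375 / 1.0416889 = 0.06652507.

0.066525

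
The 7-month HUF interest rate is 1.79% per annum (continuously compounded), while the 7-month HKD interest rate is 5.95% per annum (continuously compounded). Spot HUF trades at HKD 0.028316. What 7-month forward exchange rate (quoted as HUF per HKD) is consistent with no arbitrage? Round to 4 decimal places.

T = 7/12 years.
HKD growth factor: e^(0.0595×7/12) = 1.0353177.
HUF accumulates by e^(0.0179×7/12) = 1.01049637.
So F = 0.028316 × 1.0353177 / 1.01049637 = 0.029011540 (HKD/HUF).
Invert for HUF per HKD: 1 / 0.029011540 = 34.4690.

34.4690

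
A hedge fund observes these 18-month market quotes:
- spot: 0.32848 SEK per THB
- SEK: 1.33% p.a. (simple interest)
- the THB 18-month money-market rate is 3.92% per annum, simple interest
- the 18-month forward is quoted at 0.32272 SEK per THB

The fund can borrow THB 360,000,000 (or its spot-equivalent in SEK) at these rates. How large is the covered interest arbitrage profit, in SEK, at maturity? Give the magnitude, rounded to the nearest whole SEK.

SEK 2,398,594

T = 18/12 years.
Invest the THB and cover forward: 360,000,000 × 1.058800 × 0.32272 = SEK 123,010,536.96.
Convert at spot and invest in SEK: 360,000,000 × 0.32848 × 1.019950 = SEK 120,611,943.36.
The quoted forward overvalues THB, so borrow SEK, buy THB at spot, deposit the THB at 3.92%, and sell the proceeds forward at 0.32272.
Arbitrage profit = |123,010,536.96 − 120,611,943.36| = SEK 2,398,594.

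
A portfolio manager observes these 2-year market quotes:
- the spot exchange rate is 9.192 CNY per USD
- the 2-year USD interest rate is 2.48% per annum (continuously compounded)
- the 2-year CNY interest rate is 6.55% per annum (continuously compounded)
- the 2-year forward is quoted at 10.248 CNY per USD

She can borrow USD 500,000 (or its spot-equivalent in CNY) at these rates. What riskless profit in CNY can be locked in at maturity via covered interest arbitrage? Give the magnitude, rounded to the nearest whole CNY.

CNY 145,267

T = 2 years.
Keep in USD, deliver into the forward: 500,000·1.050850672·10.248 = CNY 5,384,558.84.
Swap to CNY now, deposit: 500,000·9.192·1.139967781 = CNY 5,239,291.92.
The quoted forward overvalues USD, so borrow CNY, buy USD at spot, deposit the USD at 2.48%, and sell the proceeds forward at 10.248.
The gap between the two covered legs is CNY 145,267.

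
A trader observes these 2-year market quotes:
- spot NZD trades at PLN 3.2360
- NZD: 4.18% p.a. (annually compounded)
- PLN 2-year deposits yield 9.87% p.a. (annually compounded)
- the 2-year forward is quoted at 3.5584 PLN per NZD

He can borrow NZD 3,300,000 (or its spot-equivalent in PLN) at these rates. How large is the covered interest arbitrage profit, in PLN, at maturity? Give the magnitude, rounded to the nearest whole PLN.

PLN 145,896

T = 2 years.
Keep in NZD, deliver into the forward: 3,300,000·1.08534724·3.5584 = PLN 12,744,928.74.
Swap to PLN now, deposit: 3,300,000·3.2360·1.20714169 = PLN 12,890,824.68.
The quoted forward undervalues NZD, so borrow NZD, convert to PLN at spot, deposit the PLN at 9.87%, and buy NZD forward at 3.5584 to cover the loan.
Profit = 12,890,824.68 − 12,744,928.74 = PLN 145,896.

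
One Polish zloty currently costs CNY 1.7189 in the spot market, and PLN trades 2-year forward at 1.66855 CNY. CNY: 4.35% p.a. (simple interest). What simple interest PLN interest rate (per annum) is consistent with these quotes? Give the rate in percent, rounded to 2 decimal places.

5.99%

T = 2 years.
By CIP, F/S equals the CNY-to-PLN growth ratio: 1.66855/1.7189 = 0.9707080.
CNY growth factor: 1 + 0.0435×2 = 1.087000.
That pins the PLN growth at 1.1198012.
(1.1198012 − 1)/T = 0.059901, i.e. 5.99%.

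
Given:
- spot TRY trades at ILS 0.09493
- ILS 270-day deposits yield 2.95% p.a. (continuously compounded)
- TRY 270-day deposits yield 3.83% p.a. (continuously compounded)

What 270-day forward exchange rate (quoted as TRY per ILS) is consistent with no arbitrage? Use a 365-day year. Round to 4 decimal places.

T = 270/365 years.
Growth of 1 ILS over T: e^(0.0295×270/365) = 1.02206176.
TRY growth factor: e^(0.0383×270/365) = 1.02873666.
CIP: F = S · (grow ILS)/(grow TRY) = 0.09493 × 1.02206176/1.02873666 = 0.094314052 ILS per TRY.
Invert for TRY per ILS: 1 / 0.094314052 = 10.6029.

10.6029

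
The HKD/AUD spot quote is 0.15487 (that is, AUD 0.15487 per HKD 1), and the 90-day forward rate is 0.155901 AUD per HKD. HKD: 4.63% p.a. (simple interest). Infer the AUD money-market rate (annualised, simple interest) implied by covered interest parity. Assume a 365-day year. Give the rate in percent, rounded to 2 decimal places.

7.36%

T = 90/365 years.
F/S = 0.155901/0.15487 = 1.0066572 = (growth of AUD) / (growth of HKD).
The HKD side grows by 1 + 0.0463×90/365 = 1.0114164.
That pins the AUD growth at 1.0181496.
r = (1.0181496 − 1)/(90/365) = 0.073607 → 7.36%.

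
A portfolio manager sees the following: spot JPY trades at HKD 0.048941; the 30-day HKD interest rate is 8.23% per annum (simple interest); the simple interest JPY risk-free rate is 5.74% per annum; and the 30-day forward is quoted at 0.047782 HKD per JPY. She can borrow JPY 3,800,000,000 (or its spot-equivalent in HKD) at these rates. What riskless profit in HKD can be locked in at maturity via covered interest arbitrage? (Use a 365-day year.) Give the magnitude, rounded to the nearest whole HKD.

T = 30/365 years.
Keep in JPY, deliver into the forward: 3,800,000,000·1.00471780822·0.047782 = HKD 182,428,219.99.
Swap to HKD now, deposit: 3,800,000,000·0.048941·1.00676438356 = HKD 187,233,811.64.
The quoted forward undervalues JPY, so borrow JPY, convert to HKD at spot, deposit the HKD at 8.23%, and buy JPY forward at 0.047782 to cover the loan.
Arbitrage profit = |182,428,219.99 − 187,233,811.64| = HKD 4,805,592.

HKD 4,805,592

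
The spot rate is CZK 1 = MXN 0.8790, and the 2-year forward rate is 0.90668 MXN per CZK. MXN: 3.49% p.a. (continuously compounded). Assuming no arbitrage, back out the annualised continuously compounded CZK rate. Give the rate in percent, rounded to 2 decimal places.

1.94%

T = 2 years.
F/S = 0.90668/0.879 = 1.0314903 = (growth of MXN) / (growth of CZK).
MXN growth factor: e^(0.0349×2) = 1.0722937.
That pins the CZK growth at 1.0395577.
r = ln(1.0395577)/2 = 0.019398 → 1.94%.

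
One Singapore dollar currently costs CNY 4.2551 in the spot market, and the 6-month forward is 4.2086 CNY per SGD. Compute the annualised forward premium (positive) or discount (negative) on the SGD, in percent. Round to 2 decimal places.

T = 6/12 years.
(F − S)/S = (4.2086 − 4.2551)/4.2551 = -0.0109281.
×(1/T) gives -2.19% p.a.

-2.19%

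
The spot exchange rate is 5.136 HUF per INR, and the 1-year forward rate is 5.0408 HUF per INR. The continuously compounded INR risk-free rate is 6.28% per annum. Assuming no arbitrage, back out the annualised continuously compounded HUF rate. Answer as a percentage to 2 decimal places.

T = 1 year.
By CIP, F/S equals the HUF-to-INR growth ratio: 5.0408/5.136 = 0.9814642.
INR growth factor: e^(0.0628×1) = 1.0648139.
Hence g_HUF = 1.0450767.
Take logs: ln 1.0450767 / 1 = 0.044090, so 4.41%.

4.41%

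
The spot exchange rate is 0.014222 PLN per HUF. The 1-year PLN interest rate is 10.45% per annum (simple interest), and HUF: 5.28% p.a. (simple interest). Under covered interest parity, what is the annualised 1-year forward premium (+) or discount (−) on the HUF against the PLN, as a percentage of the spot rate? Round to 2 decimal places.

T = 1 year.
No-arbitrage forward: 0.014222 × 1.104500 / 1.052800 = 0.014920402 PLN/HUF.
Annualised premium = (F − S)/S × (1/T) = (0.014920402 − 0.014222)/0.014222 ÷ 1 = 4.91%.

+4.91%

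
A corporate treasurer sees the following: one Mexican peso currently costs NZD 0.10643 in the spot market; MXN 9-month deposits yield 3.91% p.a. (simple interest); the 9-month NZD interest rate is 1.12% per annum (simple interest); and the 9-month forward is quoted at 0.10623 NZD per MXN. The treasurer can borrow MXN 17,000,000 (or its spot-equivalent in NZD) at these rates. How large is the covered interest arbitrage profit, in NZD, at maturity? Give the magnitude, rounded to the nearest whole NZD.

NZD 34,360

T = 9/12 years.
Route A — deposit MXN, sell forward: 17,000,000 × 1.029325 × 0.10623 = NZD 1,858,868.31.
Route B — convert at spot, deposit NZD: 17,000,000 × 0.10643 × 1.008400 = NZD 1,824,508.20.
The quoted forward overvalues MXN, so borrow NZD, buy MXN at spot, deposit the MXN at 3.91%, and sell the proceeds forward at 0.10623.
The gap between the two covered legs is NZD 34,360.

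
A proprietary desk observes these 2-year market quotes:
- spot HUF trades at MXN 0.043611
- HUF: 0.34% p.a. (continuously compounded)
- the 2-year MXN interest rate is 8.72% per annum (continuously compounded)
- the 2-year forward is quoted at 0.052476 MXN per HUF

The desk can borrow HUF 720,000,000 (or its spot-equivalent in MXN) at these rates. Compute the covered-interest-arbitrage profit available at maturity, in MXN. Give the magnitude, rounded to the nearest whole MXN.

T = 2 years.
Route A — deposit HUF, sell forward: 720,000,000 × 1.0068231725 × 0.052476 = MXN 38,040,518.02.
Route B — convert at spot, deposit MXN: 720,000,000 × 0.043611 × 1.1905316833 = MXN 37,382,599.61.
The quoted forward overvalues HUF, so borrow MXN, buy HUF at spot, deposit the HUF at 0.34%, and sell the proceeds forward at 0.052476.
Profit = 38,040,518.02 − 37,382,599.61 = MXN 657,918.

MXN 657,918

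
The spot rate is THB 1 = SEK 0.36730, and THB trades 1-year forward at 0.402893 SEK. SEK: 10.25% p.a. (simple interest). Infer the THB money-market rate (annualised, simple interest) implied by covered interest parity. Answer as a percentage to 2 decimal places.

T = 1 year.
F/S = 0.402893/0.3673 = 1.0969044 = (growth of SEK) / (growth of THB).
The SEK side grows by 1 + 0.1025×1 = 1.102500.
Hence g_THB = 1.0051013.
(1.0051013 − 1)/T = 0.005101, i.e. 0.51%.

0.51%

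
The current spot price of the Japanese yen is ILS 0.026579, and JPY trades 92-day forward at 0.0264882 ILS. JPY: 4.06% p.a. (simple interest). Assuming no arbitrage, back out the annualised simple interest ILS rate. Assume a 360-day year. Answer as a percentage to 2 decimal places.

2.71%

T = 92/360 years.
F/S = 0.0264882/0.026579 = 0.9965838 = (growth of ILS) / (growth of JPY).
JPY growth factor: 1 + 0.0406×92/360 = 1.0103756.
Hence g_ILS = 1.006924.
r = (1.006924 − 1)/(92/360) = 0.027094 → 2.71%.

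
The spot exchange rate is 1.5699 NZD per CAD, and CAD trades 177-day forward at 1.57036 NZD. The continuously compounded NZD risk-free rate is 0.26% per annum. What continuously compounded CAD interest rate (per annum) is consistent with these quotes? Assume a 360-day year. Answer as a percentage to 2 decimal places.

0.20%

T = 177/360 years.
By CIP, F/S equals the NZD-to-CAD growth ratio: 1.57036/1.5699 = 1.0002930.
The NZD side grows by e^(0.0026×177/360) = 1.0012792.
Hence g_CAD = 1.0009859.
Take logs: ln 1.0009859 / (177/360) = 0.002004, so 0.20%.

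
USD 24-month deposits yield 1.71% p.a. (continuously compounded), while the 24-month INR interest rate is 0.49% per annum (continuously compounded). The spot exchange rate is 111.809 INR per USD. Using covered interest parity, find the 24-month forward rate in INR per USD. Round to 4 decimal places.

109.1139

T = 2 years.
INR growth factor: e^(0.0049×2) = 1.009848177.
USD accumulates by e^(0.0171×2) = 1.034791544.
Forward (INR per USD) = 111.809 × 1.009848177 / 1.034791544 = 109.113875.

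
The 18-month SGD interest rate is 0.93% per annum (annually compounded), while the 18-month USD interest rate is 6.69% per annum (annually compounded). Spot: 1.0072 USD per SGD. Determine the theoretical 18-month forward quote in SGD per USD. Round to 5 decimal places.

T = 18/12 years.
USD accumulates by (1 + 0.0669)^(18/12) = 1.1020101.
SGD accumulates by (1 + 0.0093)^(18/12) = 1.0139824.
Forward (USD per SGD) = 1.0072 × 1.1020101 / 1.0139824 = 1.094639.
Quoted the other way: 1/1.094639 = 0.91354 SGD per USD.

0.91354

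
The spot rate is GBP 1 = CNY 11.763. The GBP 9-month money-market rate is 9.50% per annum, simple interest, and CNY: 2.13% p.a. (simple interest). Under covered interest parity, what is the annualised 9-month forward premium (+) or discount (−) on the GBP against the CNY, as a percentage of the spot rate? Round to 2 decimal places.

T = 9/12 years.
F = S · g_CNY/g_GBP = 11.763 × 1.015975/1.071250 = 11.156046.
(F − S)/S ÷ T = (11.156046 − 11.763)/11.763/(9/12) = -0.068798 → -6.88%.

-6.88%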